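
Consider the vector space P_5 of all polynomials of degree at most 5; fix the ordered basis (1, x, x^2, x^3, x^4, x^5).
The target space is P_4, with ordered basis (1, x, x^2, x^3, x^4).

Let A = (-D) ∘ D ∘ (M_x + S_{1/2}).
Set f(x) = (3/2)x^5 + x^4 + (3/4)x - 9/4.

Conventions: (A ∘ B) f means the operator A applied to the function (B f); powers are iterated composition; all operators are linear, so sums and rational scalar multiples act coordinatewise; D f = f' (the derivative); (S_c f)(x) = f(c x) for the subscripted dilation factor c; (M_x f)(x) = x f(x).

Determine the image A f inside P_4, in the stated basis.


the result is g(x) = -45x^4 - (335/16)x^3 - (3/4)x^2 - 3/2

M_x f = (3/2)x^6 + x^5 + (3/4)x^2 - (9/4)x
S_{1/2} f = (3/64)x^5 + (1/16)x^4 + (3/8)x - 9/4
(M_x + S_{1/2}) f = (3/2)x^6 + (67/64)x^5 + (1/16)x^4 + (3/4)x^2 - (15/8)x - 9/4
D (M_x + S_{1/2}) f = 9x^5 + (335/64)x^4 + (1/4)x^3 + (3/2)x - 15/8
D D (M_x + S_{1/2}) f = 45x^4 + (335/16)x^3 + (3/4)x^2 + 3/2
(-D) D (M_x + S_{1/2}) f = -45x^4 - (335/16)x^3 - (3/4)x^2 - 3/2


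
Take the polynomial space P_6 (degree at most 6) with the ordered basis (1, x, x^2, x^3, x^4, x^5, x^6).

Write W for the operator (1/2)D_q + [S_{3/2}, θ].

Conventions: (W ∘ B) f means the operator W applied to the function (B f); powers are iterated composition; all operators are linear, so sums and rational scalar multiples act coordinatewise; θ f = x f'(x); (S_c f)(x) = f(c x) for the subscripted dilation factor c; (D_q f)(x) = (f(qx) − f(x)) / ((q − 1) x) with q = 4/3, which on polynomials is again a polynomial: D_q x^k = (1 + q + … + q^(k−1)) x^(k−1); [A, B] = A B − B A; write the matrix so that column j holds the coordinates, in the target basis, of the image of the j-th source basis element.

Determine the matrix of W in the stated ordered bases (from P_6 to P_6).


the matrix is [[0, 1/2, 0, 0, 0, 0, 0]; [0, 0, 7/6, 0, 0, 0, 0]; [0, 0, 0, 37/18, 0, 0, 0]; [0, 0, 0, 0, 175/54, 0, 0]; [0, 0, 0, 0, 0, 781/162, 0]; [0, 0, 0, 0, 0, 0, 3367/486]; [0, 0, 0, 0, 0, 0, 0]] (rows listed top to bottom)

image of 1: 0
image of x: 1/2
image of x^2: (7/6)x
image of x^3: (37/18)x^2
image of x^4: (175/54)x^3
image of x^5: (781/162)x^4
image of x^6: (3367/486)x^5
each image's coordinates form column j of the matrix


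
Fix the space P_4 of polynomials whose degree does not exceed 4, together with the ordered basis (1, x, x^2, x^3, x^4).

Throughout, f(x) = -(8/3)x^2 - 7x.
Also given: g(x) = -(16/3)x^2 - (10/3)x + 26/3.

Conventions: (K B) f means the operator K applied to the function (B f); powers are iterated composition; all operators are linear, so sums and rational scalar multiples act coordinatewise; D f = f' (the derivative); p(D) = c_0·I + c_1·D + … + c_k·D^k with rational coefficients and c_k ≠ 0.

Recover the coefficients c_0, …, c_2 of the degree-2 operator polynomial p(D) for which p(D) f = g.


p(D) = 2·I − 2·D + D^2, i.e. c_0 = 2, c_1 = -2, c_2 = 1

D^0 f = -(8/3)x^2 - 7x
D^1 f = -(16/3)x - 7
D^2 f = -16/3
matching coefficients of g against c_0 f + c_1 Df + … from the top degree down determines the c_i
solution: c_0 = 2, c_1 = -2, c_2 = 1


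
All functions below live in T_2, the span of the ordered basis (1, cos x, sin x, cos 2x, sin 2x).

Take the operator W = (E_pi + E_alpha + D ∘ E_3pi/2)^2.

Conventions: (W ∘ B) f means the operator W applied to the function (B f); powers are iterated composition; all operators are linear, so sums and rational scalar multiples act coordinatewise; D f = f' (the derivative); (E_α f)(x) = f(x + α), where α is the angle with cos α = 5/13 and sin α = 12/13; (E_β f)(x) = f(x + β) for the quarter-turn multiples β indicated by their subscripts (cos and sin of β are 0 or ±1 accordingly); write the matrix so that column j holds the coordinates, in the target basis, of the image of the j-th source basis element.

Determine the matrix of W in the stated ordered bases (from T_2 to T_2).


the matrix is [[4, 0, 0, 0, 0]; [0, -119/169, 120/169, 0, 0]; [0, -120/169, -119/169, 0, 0]; [0, 0, 0, -45024/28561, -21800/28561]; [0, 0, 0, 21800/28561, -45024/28561]] (rows listed top to bottom)

image of 1: 4
image of cos x: -(119/169)cos x - (120/169)sin x
image of sin x: (120/169)cos x - (119/169)sin x
image of cos 2x: -(45024/28561)cos 2x + (21800/28561)sin 2x
image of sin 2x: -(21800/28561)cos 2x - (45024/28561)sin 2x
each image's coordinates form column j of the matrix


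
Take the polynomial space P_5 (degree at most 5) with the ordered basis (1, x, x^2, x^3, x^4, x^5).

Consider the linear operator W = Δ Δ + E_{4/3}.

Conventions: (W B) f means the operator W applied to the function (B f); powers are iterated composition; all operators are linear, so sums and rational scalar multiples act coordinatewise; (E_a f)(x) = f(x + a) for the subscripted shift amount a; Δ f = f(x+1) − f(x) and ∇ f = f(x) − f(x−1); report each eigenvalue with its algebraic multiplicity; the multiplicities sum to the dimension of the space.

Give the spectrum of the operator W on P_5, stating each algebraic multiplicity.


λ = 1 (multiplicity 6)

image of 1: 1
image of x: x + 4/3
image of x^2: x^2 + (8/3)x + 34/9
image of x^3: x^3 + 4x^2 + (34/3)x + 226/27
image of x^4: x^4 + (16/3)x^3 + (68/3)x^2 + (904/27)x + 1390/81
image of x^5: x^5 + (20/3)x^4 + (340/9)x^3 + (2260/27)x^2 + (6950/81)x + 8314/243
the matrix is upper triangular; its diagonal is (1, 1, 1, 1, 1, 1)
for a triangular matrix the eigenvalues are the diagonal entries, with algebraic multiplicity their repetition count


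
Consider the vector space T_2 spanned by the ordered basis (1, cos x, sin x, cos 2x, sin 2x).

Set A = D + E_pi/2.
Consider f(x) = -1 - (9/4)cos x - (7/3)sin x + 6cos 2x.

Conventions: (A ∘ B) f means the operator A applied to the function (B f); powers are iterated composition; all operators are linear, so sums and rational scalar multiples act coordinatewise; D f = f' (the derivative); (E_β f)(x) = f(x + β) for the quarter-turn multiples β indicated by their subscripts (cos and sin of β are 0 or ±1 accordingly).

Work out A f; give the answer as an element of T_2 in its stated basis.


g(x) = -1 - (14/3)cos x + (9/2)sin x - 6cos 2x - 12sin 2x

D f = -(7/3)cos x + (9/4)sin x - 12sin 2x
E_pi/2 f = -1 - (7/3)cos x + (9/4)sin x - 6cos 2x
(D + E_pi/2) f = -1 - (14/3)cos x + (9/2)sin x - 6cos 2x - 12sin 2x


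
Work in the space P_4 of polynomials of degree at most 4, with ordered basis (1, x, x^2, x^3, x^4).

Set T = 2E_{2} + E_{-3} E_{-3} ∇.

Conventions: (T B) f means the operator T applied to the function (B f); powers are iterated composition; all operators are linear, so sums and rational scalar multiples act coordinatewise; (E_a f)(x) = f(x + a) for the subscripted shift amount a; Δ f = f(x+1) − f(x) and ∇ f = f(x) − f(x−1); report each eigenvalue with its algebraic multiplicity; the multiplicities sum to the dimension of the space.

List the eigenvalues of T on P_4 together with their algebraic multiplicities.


λ = 2 (multiplicity 5)

image of 1: 2
image of x: 2x + 5
image of x^2: 2x^2 + 10x - 5
image of x^3: 2x^3 + 15x^2 - 15x + 143
image of x^4: 2x^4 + 20x^3 - 30x^2 + 572x - 1073
the matrix is upper triangular; its diagonal is (2, 2, 2, 2, 2)
for a triangular matrix the eigenvalues are the diagonal entries, with algebraic multiplicity their repetition count


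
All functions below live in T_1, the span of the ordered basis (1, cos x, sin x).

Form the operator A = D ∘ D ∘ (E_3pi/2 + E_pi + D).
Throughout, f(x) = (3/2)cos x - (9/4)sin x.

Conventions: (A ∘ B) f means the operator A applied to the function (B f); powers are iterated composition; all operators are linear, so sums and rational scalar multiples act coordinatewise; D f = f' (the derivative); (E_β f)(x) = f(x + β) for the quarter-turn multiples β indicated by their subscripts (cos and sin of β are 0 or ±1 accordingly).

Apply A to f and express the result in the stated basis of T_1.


E_3pi/2 f = (9/4)cos x + (3/2)sin x
E_pi f = -(3/2)cos x + (9/4)sin x
D f = -(9/4)cos x - (3/2)sin x
(E_3pi/2 + E_pi + D) f = -(3/2)cos x + (9/4)sin x
D (E_3pi/2 + E_pi + D) f = (9/4)cos x + (3/2)sin x
D (D ∘ (E_3pi/2 + E_pi + D)) f = (3/2)cos x - (9/4)sin x

g(x) = (3/2)cos x - (9/4)sin x


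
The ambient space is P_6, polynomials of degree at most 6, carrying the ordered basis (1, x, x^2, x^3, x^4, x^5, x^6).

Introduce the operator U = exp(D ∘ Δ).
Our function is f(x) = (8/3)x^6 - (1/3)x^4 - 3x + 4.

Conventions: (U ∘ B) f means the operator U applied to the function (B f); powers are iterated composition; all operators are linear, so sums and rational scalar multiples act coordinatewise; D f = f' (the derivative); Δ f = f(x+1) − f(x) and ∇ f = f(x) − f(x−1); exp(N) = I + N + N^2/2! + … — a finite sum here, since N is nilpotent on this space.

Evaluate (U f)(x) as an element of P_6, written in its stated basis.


g(x) = (8/3)x^6 + (239/3)x^4 + 160x^3 + 636x^2 + 1033x + 2684/3

order-1 term: 80x^4 + 160x^3 + 156x^2 + 76x + 44/3
order-2 term: 480x^2 + 960x + 556
order-3 term: 320
the series for exp(D ∘ Δ) f terminates at order 3
exp(D ∘ Δ) f = (8/3)x^6 + (239/3)x^4 + 160x^3 + 636x^2 + 1033x + 2684/3


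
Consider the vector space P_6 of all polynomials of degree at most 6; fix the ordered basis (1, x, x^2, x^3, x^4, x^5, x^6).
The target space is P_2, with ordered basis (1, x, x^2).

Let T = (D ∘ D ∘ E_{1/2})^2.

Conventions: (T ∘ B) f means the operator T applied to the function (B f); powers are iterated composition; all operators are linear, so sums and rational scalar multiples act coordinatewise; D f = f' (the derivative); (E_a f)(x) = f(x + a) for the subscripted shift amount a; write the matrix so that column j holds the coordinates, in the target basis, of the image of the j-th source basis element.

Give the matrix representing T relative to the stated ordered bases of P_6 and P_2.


image of 1: 0
image of x: 0
image of x^2: 0
image of x^3: 0
image of x^4: 24
image of x^5: 120x + 120
image of x^6: 360x^2 + 720x + 360
each image's coordinates form column j of the matrix

the matrix is [[0, 0, 0, 0, 24, 120, 360]; [0, 0, 0, 0, 0, 120, 720]; [0, 0, 0, 0, 0, 0, 360]] (rows listed top to bottom)


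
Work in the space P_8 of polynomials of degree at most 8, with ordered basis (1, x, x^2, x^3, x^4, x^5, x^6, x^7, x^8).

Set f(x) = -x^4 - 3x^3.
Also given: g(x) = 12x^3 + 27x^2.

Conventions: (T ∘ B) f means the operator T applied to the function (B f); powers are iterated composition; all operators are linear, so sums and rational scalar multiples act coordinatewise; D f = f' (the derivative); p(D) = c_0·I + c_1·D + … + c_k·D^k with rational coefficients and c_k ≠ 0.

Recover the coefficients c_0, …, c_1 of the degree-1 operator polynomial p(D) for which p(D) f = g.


p(D) = -3·D, i.e. c_0 = 0, c_1 = -3

D^0 f = -x^4 - 3x^3
D^1 f = -4x^3 - 9x^2
matching coefficients of g against c_0 f + c_1 Df + … from the top degree down determines the c_i
solution: c_0 = 0, c_1 = -3


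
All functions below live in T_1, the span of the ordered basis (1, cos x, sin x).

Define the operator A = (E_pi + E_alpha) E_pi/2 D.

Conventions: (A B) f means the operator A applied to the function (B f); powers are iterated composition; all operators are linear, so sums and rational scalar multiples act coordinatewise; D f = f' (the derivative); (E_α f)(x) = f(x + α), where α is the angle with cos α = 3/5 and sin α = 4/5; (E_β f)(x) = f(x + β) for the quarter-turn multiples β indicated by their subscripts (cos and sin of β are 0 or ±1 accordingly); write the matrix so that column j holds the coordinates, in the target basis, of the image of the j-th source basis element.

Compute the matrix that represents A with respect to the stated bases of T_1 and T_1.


the matrix is [[0, 0, 0]; [0, 2/5, -4/5]; [0, 4/5, 2/5]] (rows listed top to bottom)

image of 1: 0
image of cos x: (2/5)cos x + (4/5)sin x
image of sin x: -(4/5)cos x + (2/5)sin x
each image's coordinates form column j of the matrix


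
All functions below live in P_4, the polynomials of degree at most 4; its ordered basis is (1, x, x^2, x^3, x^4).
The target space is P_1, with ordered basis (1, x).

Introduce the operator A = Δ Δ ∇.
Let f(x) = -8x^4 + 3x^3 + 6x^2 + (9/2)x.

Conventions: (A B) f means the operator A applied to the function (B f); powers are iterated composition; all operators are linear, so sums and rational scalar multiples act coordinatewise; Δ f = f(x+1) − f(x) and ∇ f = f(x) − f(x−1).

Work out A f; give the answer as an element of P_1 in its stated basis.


the result is g(x) = -192x - 78

∇ f = -32x^3 + 57x^2 - 29x + 19/2
Δ ∇ f = -96x^2 + 18x - 4
Δ Δ ∇ f = -192x - 78


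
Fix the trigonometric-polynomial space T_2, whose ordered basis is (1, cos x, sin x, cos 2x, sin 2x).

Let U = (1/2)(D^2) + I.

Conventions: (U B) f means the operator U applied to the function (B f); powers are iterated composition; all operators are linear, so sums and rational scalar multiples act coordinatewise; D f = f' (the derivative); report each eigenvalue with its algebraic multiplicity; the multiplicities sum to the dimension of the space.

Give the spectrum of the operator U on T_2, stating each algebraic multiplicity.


λ = -1 (multiplicity 2), λ = 1/2 (multiplicity 2), λ = 1 (multiplicity 1)

image of 1: 1
image of cos x: (1/2)cos x
image of sin x: (1/2)sin x
image of cos 2x: -cos 2x
image of sin 2x: -sin 2x
the matrix is diagonal; its diagonal is (1, 1/2, 1/2, -1, -1)
for a triangular matrix the eigenvalues are the diagonal entries, with algebraic multiplicity their repetition count


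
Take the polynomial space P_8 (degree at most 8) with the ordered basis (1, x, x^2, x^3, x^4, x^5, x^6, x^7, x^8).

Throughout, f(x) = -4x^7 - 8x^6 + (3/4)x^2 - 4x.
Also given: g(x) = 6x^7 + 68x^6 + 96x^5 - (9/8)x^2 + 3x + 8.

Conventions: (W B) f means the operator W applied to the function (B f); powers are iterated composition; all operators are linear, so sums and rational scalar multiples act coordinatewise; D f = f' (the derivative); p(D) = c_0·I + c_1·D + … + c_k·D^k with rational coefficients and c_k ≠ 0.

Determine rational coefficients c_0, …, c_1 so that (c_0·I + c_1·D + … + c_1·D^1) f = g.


D^0 f = -4x^7 - 8x^6 + (3/4)x^2 - 4x
D^1 f = -28x^6 - 48x^5 + (3/2)x - 4
matching coefficients of g against c_0 f + c_1 Df + … from the top degree down determines the c_i
solution: c_0 = -3/2, c_1 = -2

c_0 = -3/2, c_1 = -2


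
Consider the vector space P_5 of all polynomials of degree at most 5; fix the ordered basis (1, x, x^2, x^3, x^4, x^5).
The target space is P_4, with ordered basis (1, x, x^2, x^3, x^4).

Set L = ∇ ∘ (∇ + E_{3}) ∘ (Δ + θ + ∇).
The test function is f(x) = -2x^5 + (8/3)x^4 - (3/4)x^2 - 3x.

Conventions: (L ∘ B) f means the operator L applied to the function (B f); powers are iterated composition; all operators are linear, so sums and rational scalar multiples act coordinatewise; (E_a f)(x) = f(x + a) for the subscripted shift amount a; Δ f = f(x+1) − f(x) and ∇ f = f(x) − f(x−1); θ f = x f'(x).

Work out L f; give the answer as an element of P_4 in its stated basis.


the result is g(x) = -50x^4 - (2212/3)x^3 - 1628x^2 - (12211/3)x - 15271/6

Δ f = -10x^4 - (28/3)x^3 - 4x^2 - (5/6)x - 37/12
θ f = -10x^5 + (32/3)x^4 - (3/2)x^2 - 3x
∇ f = -10x^4 + (92/3)x^3 - 36x^2 + (115/6)x - 83/12
(Δ + θ + ∇) f = -10x^5 - (28/3)x^4 + (64/3)x^3 - (83/2)x^2 + (46/3)x - 10
∇ (Δ + θ + ∇) f = -50x^4 + (188/3)x^3 + 20x^2 - (403/3)x + 155/2
E_{3} (Δ + θ + ∇) f = -10x^5 - (478/3)x^4 - (2972/3)x^3 - (6107/2)x^2 - (14147/3)x - 5895/2
(∇ + E_{3}) (Δ + θ + ∇) f = -10x^5 - (628/3)x^4 - 928x^3 - (6067/2)x^2 - 4850x - 2870
∇ (∇ + E_{3}) (Δ + θ + ∇) f = -50x^4 - (2212/3)x^3 - 1628x^2 - (12211/3)x - 15271/6


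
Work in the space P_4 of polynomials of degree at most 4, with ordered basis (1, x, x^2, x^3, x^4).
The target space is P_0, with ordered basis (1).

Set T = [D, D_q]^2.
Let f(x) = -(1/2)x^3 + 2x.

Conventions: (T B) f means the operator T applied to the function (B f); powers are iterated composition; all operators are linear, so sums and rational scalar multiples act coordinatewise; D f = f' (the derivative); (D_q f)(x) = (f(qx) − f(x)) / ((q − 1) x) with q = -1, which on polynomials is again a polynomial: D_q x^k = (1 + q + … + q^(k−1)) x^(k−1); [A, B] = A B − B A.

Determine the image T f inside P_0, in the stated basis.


D_q f = -(1/2)x^2 + 2
D D_q f = -x
D f = -(3/2)x^2 + 2
D_q D f = 0
[D, D_q] f = -x
D_q [D, D_q] f = -1
D D_q [D, D_q] f = 0
D [D, D_q] f = -1
D_q D [D, D_q] f = 0
[D, D_q] [D, D_q] f = 0

g(x) = 0


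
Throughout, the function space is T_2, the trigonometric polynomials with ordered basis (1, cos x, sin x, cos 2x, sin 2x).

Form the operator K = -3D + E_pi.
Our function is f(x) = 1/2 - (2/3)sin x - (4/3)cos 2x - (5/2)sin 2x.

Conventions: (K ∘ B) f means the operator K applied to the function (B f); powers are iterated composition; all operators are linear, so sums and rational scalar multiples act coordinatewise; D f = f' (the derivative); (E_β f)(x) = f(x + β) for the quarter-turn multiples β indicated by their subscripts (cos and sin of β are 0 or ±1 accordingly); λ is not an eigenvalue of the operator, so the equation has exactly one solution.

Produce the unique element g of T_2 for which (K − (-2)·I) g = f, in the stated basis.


g(x) = 1/6 - (1/5)cos x - (1/15)sin x - (19/45)cos 2x + (1/90)sin 2x

write g with unknown coordinates in the stated basis and equate coefficients in (K − (-2)·I) g = f
solving from the highest basis element down gives g = 1/6 - (1/5)cos x - (1/15)sin x - (19/45)cos 2x + (1/90)sin 2x
check: K g = 1/6 + (2/5)cos x - (8/15)sin x - (22/45)cos 2x - (227/90)sin 2x
so K g − (-2)·g = 1/2 - (2/3)sin x - (4/3)cos 2x - (5/2)sin 2x = f ✓


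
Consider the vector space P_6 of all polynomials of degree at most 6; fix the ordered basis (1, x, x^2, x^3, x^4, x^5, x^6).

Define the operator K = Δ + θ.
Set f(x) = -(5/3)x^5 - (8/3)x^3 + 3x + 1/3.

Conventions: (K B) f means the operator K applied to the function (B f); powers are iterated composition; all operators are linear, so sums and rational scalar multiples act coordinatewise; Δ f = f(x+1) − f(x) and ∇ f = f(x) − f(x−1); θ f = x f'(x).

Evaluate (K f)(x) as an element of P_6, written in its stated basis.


Δ f = -(25/3)x^4 - (50/3)x^3 - (74/3)x^2 - (49/3)x - 4/3
θ f = -(25/3)x^5 - 8x^3 + 3x
(Δ + θ) f = -(25/3)x^5 - (25/3)x^4 - (74/3)x^3 - (74/3)x^2 - (40/3)x - 4/3

g(x) = -(25/3)x^5 - (25/3)x^4 - (74/3)x^3 - (74/3)x^2 - (40/3)x - 4/3


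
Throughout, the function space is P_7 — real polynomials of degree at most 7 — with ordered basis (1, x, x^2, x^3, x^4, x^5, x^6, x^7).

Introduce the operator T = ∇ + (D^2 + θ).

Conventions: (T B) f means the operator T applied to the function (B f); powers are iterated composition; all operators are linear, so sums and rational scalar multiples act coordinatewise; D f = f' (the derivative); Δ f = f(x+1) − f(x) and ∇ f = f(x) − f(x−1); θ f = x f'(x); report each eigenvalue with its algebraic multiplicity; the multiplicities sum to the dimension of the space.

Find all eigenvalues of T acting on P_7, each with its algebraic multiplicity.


image of 1: 0
image of x: x + 1
image of x^2: 2x^2 + 2x + 1
image of x^3: 3x^3 + 3x^2 + 3x + 1
image of x^4: 4x^4 + 4x^3 + 6x^2 + 4x - 1
image of x^5: 5x^5 + 5x^4 + 10x^3 + 10x^2 - 5x + 1
image of x^6: 6x^6 + 6x^5 + 15x^4 + 20x^3 - 15x^2 + 6x - 1
image of x^7: 7x^7 + 7x^6 + 21x^5 + 35x^4 - 35x^3 + 21x^2 - 7x + 1
the matrix is upper triangular; its diagonal is (0, 1, 2, 3, 4, 5, 6, 7)
for a triangular matrix the eigenvalues are the diagonal entries, with algebraic multiplicity their repetition count

λ = 0 (multiplicity 1), λ = 1 (multiplicity 1), λ = 2 (multiplicity 1), λ = 3 (multiplicity 1), λ = 4 (multiplicity 1), λ = 5 (multiplicity 1), λ = 6 (multiplicity 1), λ = 7 (multiplicity 1)


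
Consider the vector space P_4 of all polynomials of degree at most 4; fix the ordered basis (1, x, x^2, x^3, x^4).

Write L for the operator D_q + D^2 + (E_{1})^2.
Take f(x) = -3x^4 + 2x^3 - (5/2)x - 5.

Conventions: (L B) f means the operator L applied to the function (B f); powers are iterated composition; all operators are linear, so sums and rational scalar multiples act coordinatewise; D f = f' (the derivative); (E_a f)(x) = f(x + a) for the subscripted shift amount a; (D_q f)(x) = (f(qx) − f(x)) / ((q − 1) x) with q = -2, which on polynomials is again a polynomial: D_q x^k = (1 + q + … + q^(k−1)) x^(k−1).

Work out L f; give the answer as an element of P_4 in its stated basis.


the result is g(x) = -3x^4 - 7x^3 - 90x^2 - (125/2)x - 89/2

D_q f = 15x^3 + 6x^2 - 5/2
D f = -12x^3 + 6x^2 - 5/2
D D f = -36x^2 + 12x
E_{1} f = -3x^4 - 10x^3 - 12x^2 - (17/2)x - 17/2
E_{1} E_{1} f = -3x^4 - 22x^3 - 60x^2 - (149/2)x - 42
(D_q + D^2 + (E_{1})^2) f = -3x^4 - 7x^3 - 90x^2 - (125/2)x - 89/2


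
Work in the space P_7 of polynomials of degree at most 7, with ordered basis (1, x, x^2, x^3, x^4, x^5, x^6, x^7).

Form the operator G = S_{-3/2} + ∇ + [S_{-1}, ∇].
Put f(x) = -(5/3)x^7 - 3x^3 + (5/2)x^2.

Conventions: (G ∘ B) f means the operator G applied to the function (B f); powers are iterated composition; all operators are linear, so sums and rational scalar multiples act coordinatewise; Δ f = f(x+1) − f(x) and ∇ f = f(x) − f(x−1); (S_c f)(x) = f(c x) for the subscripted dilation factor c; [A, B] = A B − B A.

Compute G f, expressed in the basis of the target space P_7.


S_{-3/2} f = (3645/128)x^7 + (81/8)x^3 + (45/8)x^2
∇ f = -(35/3)x^6 + 35x^5 - (175/3)x^4 + (175/3)x^3 - 44x^2 + (77/3)x - 43/6
∇ f = -(35/3)x^6 + 35x^5 - (175/3)x^4 + (175/3)x^3 - 44x^2 + (77/3)x - 43/6
S_{-1} ∇ f = -(35/3)x^6 - 35x^5 - (175/3)x^4 - (175/3)x^3 - 44x^2 - (77/3)x - 43/6
S_{-1} f = (5/3)x^7 + 3x^3 + (5/2)x^2
∇ S_{-1} f = (35/3)x^6 - 35x^5 + (175/3)x^4 - (175/3)x^3 + 44x^2 - (47/3)x + 13/6
[S_{-1}, ∇] f = -(70/3)x^6 - (350/3)x^4 - 88x^2 - 10x - 28/3
(S_{-3/2} + ∇ + [S_{-1}, ∇]) f = (3645/128)x^7 - 35x^6 + 35x^5 - 175x^4 + (1643/24)x^3 - (1011/8)x^2 + (47/3)x - 33/2

the result is g(x) = (3645/128)x^7 - 35x^6 + 35x^5 - 175x^4 + (1643/24)x^3 - (1011/8)x^2 + (47/3)x - 33/2


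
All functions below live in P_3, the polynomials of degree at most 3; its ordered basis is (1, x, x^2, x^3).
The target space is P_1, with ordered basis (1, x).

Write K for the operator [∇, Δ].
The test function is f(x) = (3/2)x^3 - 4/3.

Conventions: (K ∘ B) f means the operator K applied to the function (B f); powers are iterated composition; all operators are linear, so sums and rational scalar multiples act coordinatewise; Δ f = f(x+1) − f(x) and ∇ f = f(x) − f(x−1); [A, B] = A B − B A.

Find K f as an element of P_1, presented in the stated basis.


Δ f = (9/2)x^2 + (9/2)x + 3/2
∇ Δ f = 9x
∇ f = (9/2)x^2 - (9/2)x + 3/2
Δ ∇ f = 9x
[∇, Δ] f = 0

the result is g(x) = 0


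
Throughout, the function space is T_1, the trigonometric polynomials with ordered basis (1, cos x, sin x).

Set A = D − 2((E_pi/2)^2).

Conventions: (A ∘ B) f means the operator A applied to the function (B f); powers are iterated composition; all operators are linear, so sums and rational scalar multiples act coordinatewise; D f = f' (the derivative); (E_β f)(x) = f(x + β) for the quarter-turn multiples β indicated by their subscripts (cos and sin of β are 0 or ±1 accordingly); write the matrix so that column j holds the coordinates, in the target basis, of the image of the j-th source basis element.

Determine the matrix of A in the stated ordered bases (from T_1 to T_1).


the matrix is [[-2, 0, 0]; [0, 2, 1]; [0, -1, 2]] (rows listed top to bottom)

image of 1: -2
image of cos x: 2cos x - sin x
image of sin x: cos x + 2sin x
each image's coordinates form column j of the matrix


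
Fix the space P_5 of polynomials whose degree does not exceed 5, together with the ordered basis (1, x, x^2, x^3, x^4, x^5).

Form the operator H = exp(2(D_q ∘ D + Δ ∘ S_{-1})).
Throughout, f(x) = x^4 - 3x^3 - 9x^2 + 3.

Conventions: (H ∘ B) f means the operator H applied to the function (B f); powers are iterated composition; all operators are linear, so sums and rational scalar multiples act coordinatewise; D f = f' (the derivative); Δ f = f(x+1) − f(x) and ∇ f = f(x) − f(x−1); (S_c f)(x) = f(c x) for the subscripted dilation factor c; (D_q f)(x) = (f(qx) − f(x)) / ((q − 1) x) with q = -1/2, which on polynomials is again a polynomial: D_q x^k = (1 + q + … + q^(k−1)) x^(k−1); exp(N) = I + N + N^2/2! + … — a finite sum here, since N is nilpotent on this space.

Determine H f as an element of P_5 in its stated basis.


order-1 term: 8x^3 + 36x^2 - 19x - 46
order-2 term: -24x^2 + 60x + 119
order-3 term: -32x - 88
order-4 term: 16
the series for exp(2(D_q ∘ D + Δ ∘ S_{-1})) f terminates at order 4
exp(2(D_q ∘ D + Δ ∘ S_{-1})) f = x^4 + 5x^3 + 3x^2 + 9x + 4

the image equals g(x) = x^4 + 5x^3 + 3x^2 + 9x + 4


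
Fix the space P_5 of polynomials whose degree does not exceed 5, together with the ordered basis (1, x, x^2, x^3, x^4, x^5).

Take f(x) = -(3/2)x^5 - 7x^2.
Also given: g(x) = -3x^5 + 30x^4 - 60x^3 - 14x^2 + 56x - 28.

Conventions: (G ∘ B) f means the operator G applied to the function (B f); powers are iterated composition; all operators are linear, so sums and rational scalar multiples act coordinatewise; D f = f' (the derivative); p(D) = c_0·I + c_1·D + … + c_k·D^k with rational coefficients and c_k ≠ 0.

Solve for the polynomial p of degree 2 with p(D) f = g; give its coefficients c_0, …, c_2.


p(D) = 2·I − 4·D + 2·D^2, i.e. c_0 = 2, c_1 = -4, c_2 = 2

D^0 f = -(3/2)x^5 - 7x^2
D^1 f = -(15/2)x^4 - 14x
D^2 f = -30x^3 - 14
matching coefficients of g against c_0 f + c_1 Df + … from the top degree down determines the c_i
solution: c_0 = 2, c_1 = -4, c_2 = 2


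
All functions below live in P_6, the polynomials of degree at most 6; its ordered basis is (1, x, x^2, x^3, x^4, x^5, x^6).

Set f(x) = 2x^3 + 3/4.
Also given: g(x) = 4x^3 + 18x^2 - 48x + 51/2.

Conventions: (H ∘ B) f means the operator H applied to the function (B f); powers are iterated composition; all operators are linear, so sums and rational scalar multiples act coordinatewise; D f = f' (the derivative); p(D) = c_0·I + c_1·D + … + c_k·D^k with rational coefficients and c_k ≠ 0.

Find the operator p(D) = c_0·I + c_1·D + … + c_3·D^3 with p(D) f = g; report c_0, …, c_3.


D^0 f = 2x^3 + 3/4
D^1 f = 6x^2
D^2 f = 12x
D^3 f = 12
matching coefficients of g against c_0 f + c_1 Df + … from the top degree down determines the c_i
solution: c_0 = 2, c_1 = 3, c_2 = -4, c_3 = 2

c_0 = 2, c_1 = 3, c_2 = -4, c_3 = 2


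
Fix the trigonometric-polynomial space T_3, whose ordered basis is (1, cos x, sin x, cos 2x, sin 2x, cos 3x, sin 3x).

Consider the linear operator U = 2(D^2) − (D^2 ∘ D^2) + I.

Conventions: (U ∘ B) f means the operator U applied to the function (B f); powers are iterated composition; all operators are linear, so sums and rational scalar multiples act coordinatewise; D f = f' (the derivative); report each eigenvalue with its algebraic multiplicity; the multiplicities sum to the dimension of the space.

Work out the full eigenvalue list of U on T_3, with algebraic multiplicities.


image of 1: 1
image of cos x: -2cos x
image of sin x: -2sin x
image of cos 2x: -23cos 2x
image of sin 2x: -23sin 2x
image of cos 3x: -98cos 3x
image of sin 3x: -98sin 3x
the matrix is diagonal; its diagonal is (1, -2, -2, -23, -23, -98, -98)
for a triangular matrix the eigenvalues are the diagonal entries, with algebraic multiplicity their repetition count

λ = -98 (multiplicity 2), λ = -23 (multiplicity 2), λ = -2 (multiplicity 2), λ = 1 (multiplicity 1)


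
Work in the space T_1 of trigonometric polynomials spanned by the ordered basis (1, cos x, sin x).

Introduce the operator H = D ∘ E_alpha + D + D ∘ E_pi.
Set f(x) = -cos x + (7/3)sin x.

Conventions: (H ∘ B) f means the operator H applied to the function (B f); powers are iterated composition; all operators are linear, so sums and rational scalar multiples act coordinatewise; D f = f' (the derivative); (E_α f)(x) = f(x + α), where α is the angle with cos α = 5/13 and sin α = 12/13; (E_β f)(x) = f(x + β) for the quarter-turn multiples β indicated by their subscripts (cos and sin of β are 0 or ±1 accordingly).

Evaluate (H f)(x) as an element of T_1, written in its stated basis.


g(x) = (71/39)cos x - (23/13)sin x

E_alpha f = (23/13)cos x + (71/39)sin x
D E_alpha f = (71/39)cos x - (23/13)sin x
D f = (7/3)cos x + sin x
E_pi f = cos x - (7/3)sin x
D E_pi f = -(7/3)cos x - sin x
(D ∘ E_alpha + D + D ∘ E_pi) f = (71/39)cos x - (23/13)sin x


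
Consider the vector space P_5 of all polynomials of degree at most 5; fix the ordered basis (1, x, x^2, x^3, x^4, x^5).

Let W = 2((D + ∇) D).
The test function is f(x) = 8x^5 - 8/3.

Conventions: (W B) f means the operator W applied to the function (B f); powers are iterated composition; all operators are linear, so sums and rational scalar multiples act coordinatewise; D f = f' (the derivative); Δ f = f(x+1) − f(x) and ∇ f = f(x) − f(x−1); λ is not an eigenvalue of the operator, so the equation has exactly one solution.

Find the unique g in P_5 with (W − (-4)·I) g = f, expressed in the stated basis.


g(x) = 2x^5 - 40x^3 + 30x^2 + 220x - 347/3

write g with unknown coordinates in the stated basis and equate coefficients in (W − (-4)·I) g = f
solving from the highest basis element down gives g = 2x^5 - 40x^3 + 30x^2 + 220x - 347/3
check: W g = 160x^3 - 120x^2 - 880x + 460
so W g − (-4)·g = 8x^5 - 8/3 = f ✓


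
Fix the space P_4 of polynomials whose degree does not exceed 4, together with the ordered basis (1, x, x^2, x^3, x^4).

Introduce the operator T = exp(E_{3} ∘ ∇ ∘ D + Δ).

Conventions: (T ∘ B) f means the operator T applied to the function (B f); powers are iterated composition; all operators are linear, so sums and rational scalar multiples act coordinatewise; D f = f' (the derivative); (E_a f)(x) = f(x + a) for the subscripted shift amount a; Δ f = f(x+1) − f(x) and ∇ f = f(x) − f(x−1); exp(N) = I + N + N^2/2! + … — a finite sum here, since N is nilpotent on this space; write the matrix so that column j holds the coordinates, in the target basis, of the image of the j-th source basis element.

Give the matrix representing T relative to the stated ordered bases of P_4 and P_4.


the matrix is [[1, 1, 4, 26, 187]; [0, 1, 2, 12, 104]; [0, 0, 1, 3, 24]; [0, 0, 0, 1, 4]; [0, 0, 0, 0, 1]] (rows listed top to bottom)

image of 1: 1
image of x: x + 1
image of x^2: x^2 + 2x + 4
image of x^3: x^3 + 3x^2 + 12x + 26
image of x^4: x^4 + 4x^3 + 24x^2 + 104x + 187
each image's coordinates form column j of the matrix


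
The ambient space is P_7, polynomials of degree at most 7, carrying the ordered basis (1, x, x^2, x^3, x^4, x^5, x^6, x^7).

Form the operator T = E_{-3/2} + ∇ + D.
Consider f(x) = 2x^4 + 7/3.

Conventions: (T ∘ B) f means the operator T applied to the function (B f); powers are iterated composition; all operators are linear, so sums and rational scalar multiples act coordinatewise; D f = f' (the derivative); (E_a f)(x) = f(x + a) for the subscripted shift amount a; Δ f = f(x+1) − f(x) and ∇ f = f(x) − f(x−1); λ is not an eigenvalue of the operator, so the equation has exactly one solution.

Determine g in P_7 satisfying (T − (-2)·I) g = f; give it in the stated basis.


write g with unknown coordinates in the stated basis and equate coefficients in (T − (-2)·I) g = f
solving from the highest basis element down gives g = (2/3)x^4 - (4/9)x^3 - (13/9)x^2 + (85/27)x - 259/648
check: T g = (2/3)x^4 + (8/9)x^3 + (26/9)x^2 - (170/27)x + 1015/324
so T g − (-2)·g = 2x^4 + 7/3 = f ✓

the image equals g(x) = (2/3)x^4 - (4/9)x^3 - (13/9)x^2 + (85/27)x - 259/648


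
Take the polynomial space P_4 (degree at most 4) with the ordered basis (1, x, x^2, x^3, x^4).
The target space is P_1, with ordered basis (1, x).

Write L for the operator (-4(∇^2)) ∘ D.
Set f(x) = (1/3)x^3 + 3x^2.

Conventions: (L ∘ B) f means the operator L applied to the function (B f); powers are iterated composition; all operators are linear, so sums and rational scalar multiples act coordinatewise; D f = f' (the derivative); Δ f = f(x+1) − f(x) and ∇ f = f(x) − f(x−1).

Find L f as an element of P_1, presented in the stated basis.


the image equals g(x) = -8

D f = x^2 + 6x
∇ D f = 2x + 5
∇ ∇ D f = 2
(-4(∇^2)) D f = -8


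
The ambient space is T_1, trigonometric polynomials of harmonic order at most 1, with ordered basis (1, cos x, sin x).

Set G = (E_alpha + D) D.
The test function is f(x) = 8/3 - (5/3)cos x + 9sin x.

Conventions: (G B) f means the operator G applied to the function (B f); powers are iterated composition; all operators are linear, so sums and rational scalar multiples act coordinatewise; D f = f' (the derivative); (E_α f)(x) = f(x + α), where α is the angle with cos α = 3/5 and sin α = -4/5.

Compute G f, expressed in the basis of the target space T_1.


D f = 9cos x + (5/3)sin x
E_alpha D f = (61/15)cos x + (41/5)sin x
D D f = (5/3)cos x - 9sin x
(E_alpha + D) D f = (86/15)cos x - (4/5)sin x

g(x) = (86/15)cos x - (4/5)sin x


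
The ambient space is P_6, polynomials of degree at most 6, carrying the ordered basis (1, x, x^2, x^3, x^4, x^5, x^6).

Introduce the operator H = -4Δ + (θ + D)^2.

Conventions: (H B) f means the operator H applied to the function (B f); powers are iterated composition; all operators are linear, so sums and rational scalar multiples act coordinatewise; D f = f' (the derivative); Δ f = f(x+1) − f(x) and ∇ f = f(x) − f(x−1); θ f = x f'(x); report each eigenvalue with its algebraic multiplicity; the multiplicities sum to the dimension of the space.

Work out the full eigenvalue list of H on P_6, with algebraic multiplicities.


image of 1: 0
image of x: x - 3
image of x^2: 4x^2 - 2x - 2
image of x^3: 9x^3 + 3x^2 - 6x - 4
image of x^4: 16x^4 + 12x^3 - 12x^2 - 16x - 4
image of x^5: 25x^5 + 25x^4 - 20x^3 - 40x^2 - 20x - 4
image of x^6: 36x^6 + 42x^5 - 30x^4 - 80x^3 - 60x^2 - 24x - 4
the matrix is upper triangular; its diagonal is (0, 1, 4, 9, 16, 25, 36)
for a triangular matrix the eigenvalues are the diagonal entries, with algebraic multiplicity their repetition count

λ = 0 (multiplicity 1), λ = 1 (multiplicity 1), λ = 4 (multiplicity 1), λ = 9 (multiplicity 1), λ = 16 (multiplicity 1), λ = 25 (multiplicity 1), λ = 36 (multiplicity 1)


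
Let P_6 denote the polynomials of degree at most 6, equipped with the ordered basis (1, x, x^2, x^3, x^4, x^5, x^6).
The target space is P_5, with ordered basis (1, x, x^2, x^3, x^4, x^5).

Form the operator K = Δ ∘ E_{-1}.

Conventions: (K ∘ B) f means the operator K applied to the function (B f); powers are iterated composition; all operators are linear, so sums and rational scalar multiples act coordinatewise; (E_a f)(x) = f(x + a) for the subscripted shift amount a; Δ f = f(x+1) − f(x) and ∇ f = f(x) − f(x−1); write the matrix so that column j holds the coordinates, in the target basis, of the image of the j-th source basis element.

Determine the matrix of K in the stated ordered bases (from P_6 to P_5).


image of 1: 0
image of x: 1
image of x^2: 2x - 1
image of x^3: 3x^2 - 3x + 1
image of x^4: 4x^3 - 6x^2 + 4x - 1
image of x^5: 5x^4 - 10x^3 + 10x^2 - 5x + 1
image of x^6: 6x^5 - 15x^4 + 20x^3 - 15x^2 + 6x - 1
each image's coordinates form column j of the matrix

the matrix is [[0, 1, -1, 1, -1, 1, -1]; [0, 0, 2, -3, 4, -5, 6]; [0, 0, 0, 3, -6, 10, -15]; [0, 0, 0, 0, 4, -10, 20]; [0, 0, 0, 0, 0, 5, -15]; [0, 0, 0, 0, 0, 0, 6]] (rows listed top to bottom)


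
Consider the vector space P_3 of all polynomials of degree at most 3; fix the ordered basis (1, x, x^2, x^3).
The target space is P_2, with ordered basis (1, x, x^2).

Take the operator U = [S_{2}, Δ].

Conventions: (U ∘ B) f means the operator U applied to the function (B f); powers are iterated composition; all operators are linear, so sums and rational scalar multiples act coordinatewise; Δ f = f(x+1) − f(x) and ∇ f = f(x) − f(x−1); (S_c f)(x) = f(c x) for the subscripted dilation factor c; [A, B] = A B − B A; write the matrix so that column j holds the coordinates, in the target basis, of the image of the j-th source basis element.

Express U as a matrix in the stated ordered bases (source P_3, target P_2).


image of 1: 0
image of x: -1
image of x^2: -4x - 3
image of x^3: -12x^2 - 18x - 7
each image's coordinates form column j of the matrix

the matrix is [[0, -1, -3, -7]; [0, 0, -4, -18]; [0, 0, 0, -12]] (rows listed top to bottom)


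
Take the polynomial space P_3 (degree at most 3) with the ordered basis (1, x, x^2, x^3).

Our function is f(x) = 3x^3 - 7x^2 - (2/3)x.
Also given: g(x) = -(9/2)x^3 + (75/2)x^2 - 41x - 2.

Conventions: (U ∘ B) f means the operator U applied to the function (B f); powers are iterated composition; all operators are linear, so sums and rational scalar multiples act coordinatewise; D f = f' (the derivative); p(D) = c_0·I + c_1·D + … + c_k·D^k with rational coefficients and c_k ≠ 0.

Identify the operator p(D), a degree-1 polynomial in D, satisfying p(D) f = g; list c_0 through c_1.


D^0 f = 3x^3 - 7x^2 - (2/3)x
D^1 f = 9x^2 - 14x - 2/3
matching coefficients of g against c_0 f + c_1 Df + … from the top degree down determines the c_i
solution: c_0 = -3/2, c_1 = 3

p(D) = -(3/2)·I + 3·D, i.e. c_0 = -3/2, c_1 = 3


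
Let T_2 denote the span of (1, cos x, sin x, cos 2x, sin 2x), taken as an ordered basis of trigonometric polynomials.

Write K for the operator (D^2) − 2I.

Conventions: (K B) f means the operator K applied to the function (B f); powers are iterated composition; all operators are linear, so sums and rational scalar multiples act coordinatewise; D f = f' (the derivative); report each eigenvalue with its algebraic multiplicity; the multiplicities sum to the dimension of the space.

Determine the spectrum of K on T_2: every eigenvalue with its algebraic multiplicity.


image of 1: -2
image of cos x: -3cos x
image of sin x: -3sin x
image of cos 2x: -6cos 2x
image of sin 2x: -6sin 2x
the matrix is diagonal; its diagonal is (-2, -3, -3, -6, -6)
for a triangular matrix the eigenvalues are the diagonal entries, with algebraic multiplicity their repetition count

λ = -6 (multiplicity 2), λ = -3 (multiplicity 2), λ = -2 (multiplicity 1)


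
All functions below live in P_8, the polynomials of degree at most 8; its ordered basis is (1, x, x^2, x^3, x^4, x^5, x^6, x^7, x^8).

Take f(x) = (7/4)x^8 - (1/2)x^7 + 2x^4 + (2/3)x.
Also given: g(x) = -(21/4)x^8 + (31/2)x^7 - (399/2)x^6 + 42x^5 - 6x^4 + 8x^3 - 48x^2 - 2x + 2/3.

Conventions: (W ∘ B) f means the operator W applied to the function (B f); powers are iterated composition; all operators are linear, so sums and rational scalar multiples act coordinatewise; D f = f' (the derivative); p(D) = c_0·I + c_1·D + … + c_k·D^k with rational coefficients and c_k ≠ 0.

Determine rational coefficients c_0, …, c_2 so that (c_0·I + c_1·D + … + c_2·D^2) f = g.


c_0 = -3, c_1 = 1, c_2 = -2

D^0 f = (7/4)x^8 - (1/2)x^7 + 2x^4 + (2/3)x
D^1 f = 14x^7 - (7/2)x^6 + 8x^3 + 2/3
D^2 f = 98x^6 - 21x^5 + 24x^2
matching coefficients of g against c_0 f + c_1 Df + … from the top degree down determines the c_i
solution: c_0 = -3, c_1 = 1, c_2 = -2


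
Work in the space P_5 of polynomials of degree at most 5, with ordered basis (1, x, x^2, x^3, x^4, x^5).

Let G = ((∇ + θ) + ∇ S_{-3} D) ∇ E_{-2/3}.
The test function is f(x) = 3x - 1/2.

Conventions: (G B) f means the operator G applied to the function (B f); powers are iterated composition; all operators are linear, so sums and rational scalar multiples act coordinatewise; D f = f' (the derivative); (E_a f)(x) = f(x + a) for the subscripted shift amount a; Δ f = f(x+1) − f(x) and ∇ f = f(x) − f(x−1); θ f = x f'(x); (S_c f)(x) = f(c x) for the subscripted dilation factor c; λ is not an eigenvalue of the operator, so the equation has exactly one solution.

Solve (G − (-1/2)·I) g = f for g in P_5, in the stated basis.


the result is g(x) = 6x - 1

write g with unknown coordinates in the stated basis and equate coefficients in (G − (-1/2)·I) g = f
solving from the highest basis element down gives g = 6x - 1
check: G g = 0
so G g − (-1/2)·g = 3x - 1/2 = f ✓
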